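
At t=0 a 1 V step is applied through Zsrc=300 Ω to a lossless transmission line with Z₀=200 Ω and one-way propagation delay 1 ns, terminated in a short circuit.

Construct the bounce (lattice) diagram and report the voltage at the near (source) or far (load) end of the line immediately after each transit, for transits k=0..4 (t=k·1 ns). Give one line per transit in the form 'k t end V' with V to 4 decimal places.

0 0 source 0.4000
1 1 load 0.0000
2 2 source -0.0800
3 3 load 0.0000
4 4 source 0.0160

Γ_L=-1.000000, Γ_S=0.200000; launch V₁=1·200/500=0.400000
k=0 src: V=0.4000
k=1 load: inc=0.400000, refl=0.400000·-1.000000=-0.4000; V=0.000000+0.400000+-0.400000=0.0000
k=2 src: inc=-0.400000, refl=-0.400000·0.200000=-0.0800; V=0.400000+-0.400000+-0.080000=-0.0800
k=3 load: inc=-0.080000, refl=-0.080000·-1.000000=0.0800; V=0.000000+-0.080000+0.080000=0.0000
k=4 src: inc=0.080000, refl=0.080000·0.200000=0.0160; V=-0.080000+0.080000+0.016000=0.0160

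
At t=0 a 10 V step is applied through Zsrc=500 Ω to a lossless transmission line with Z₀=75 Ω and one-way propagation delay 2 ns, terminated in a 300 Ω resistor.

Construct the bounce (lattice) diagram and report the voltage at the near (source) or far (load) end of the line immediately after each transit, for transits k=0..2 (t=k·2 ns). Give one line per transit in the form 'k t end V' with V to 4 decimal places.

0 0 source 1.3043
1 2 load 2.0870
2 4 source 2.6654

Γ_L=0.600000, Γ_S=0.739130; launch V₁=10·75/575=1.304348
k=0 src: V=1.3043
k=1 load: inc=1.304348, refl=1.304348·0.600000=0.7826; V=0.000000+1.304348+0.782609=2.0870
k=2 src: inc=0.782609, refl=0.782609·0.739130=0.5784; V=1.304348+0.782609+0.578450=2.6654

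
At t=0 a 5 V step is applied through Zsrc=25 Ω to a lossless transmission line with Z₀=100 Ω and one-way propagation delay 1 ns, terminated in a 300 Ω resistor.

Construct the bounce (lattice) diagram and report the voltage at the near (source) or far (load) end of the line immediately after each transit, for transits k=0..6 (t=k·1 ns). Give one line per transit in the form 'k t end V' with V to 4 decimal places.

0 0 source 4.0000
1 1 load 6.0000
2 2 source 4.8000
3 3 load 4.2000
4 4 source 4.5600
5 5 load 4.7400
6 6 source 4.6320

Γ_L=0.500000, Γ_S=-0.600000; launch V₁=5·100/125=4.000000
k=0 src: V=4.0000
k=1 load: inc=4.000000, refl=4.000000·0.500000=2.0000; V=0.000000+4.000000+2.000000=6.0000
k=2 src: inc=2.000000, refl=2.000000·-0.600000=-1.2000; V=4.000000+2.000000+-1.200000=4.8000
k=3 load: inc=-1.200000, refl=-1.200000·0.500000=-0.6000; V=6.000000+-1.200000+-0.600000=4.2000
k=4 src: inc=-0.600000, refl=-0.600000·-0.600000=0.3600; V=4.800000+-0.600000+0.360000=4.5600
k=5 load: inc=0.360000, refl=0.360000·0.500000=0.1800; V=4.200000+0.360000+0.180000=4.7400
k=6 src: inc=0.180000, refl=0.180000·-0.600000=-0.1080; V=4.560000+0.180000+-0.108000=4.6320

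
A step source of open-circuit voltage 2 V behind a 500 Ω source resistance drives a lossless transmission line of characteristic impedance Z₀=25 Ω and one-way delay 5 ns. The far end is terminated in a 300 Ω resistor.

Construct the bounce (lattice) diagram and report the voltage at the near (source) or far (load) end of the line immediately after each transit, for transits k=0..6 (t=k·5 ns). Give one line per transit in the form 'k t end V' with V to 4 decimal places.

0 0 source 0.0952
1 5 load 0.1758
2 10 source 0.2487
3 15 load 0.3104
4 20 source 0.3662
5 25 load 0.4135
6 30 source 0.4562

Γ_L=0.846154, Γ_S=0.904762; launch V₁=2·25/525=0.095238
k=0 src: V=0.0952
k=1 load: inc=0.095238, refl=0.095238·0.846154=0.0806; V=0.000000+0.095238+0.080586=0.1758
k=2 src: inc=0.080586, refl=0.080586·0.904762=0.0729; V=0.095238+0.080586+0.072911=0.2487
k=3 load: inc=0.072911, refl=0.072911·0.846154=0.0617; V=0.175824+0.072911+0.061694=0.3104
k=4 src: inc=0.061694, refl=0.061694·0.904762=0.0558; V=0.248735+0.061694+0.055818=0.3662
k=5 load: inc=0.055818, refl=0.055818·0.846154=0.0472; V=0.310429+0.055818+0.047231=0.4135
k=6 src: inc=0.047231, refl=0.047231·0.904762=0.0427; V=0.366248+0.047231+0.042733=0.4562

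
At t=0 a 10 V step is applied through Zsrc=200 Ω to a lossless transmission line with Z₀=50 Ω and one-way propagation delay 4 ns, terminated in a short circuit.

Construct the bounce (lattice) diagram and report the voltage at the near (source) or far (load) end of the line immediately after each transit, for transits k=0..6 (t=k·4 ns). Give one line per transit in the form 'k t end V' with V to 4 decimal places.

Γ_L=-1.000000, Γ_S=0.600000; launch V₁=10·50/250=2.000000
k=0 src: V=2.0000
k=1 load: inc=2.000000, refl=2.000000·-1.000000=-2.0000; V=0.000000+2.000000+-2.000000=0.0000
k=2 src: inc=-2.000000, refl=-2.000000·0.600000=-1.2000; V=2.000000+-2.000000+-1.200000=-1.2000
k=3 load: inc=-1.200000, refl=-1.200000·-1.000000=1.2000; V=0.000000+-1.200000+1.200000=0.0000
k=4 src: inc=1.200000, refl=1.200000·0.600000=0.7200; V=-1.200000+1.200000+0.720000=0.7200
k=5 load: inc=0.720000, refl=0.720000·-1.000000=-0.7200; V=0.000000+0.720000+-0.720000=0.0000
k=6 src: inc=-0.720000, refl=-0.720000·0.600000=-0.4320; V=0.720000+-0.720000+-0.432000=-0.4320

0 0 source 2.0000
1 4 load 0.0000
2 8 source -1.2000
3 12 load 0.0000
4 16 source 0.7200
5 20 load 0.0000
6 24 source -0.4320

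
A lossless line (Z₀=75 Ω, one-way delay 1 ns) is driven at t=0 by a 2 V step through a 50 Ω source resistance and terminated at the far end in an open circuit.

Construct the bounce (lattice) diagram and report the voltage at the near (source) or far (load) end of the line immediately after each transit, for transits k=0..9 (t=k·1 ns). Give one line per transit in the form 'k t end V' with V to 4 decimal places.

Γ_L=1.000000, Γ_S=-0.200000; launch V₁=2·75/125=1.200000
k=0 src: V=1.2000
k=1 load: inc=1.200000, refl=1.200000·1.000000=1.2000; V=0.000000+1.200000+1.200000=2.4000
k=2 src: inc=1.200000, refl=1.200000·-0.200000=-0.2400; V=1.200000+1.200000+-0.240000=2.1600
k=3 load: inc=-0.240000, refl=-0.240000·1.000000=-0.2400; V=2.400000+-0.240000+-0.240000=1.9200
k=4 src: inc=-0.240000, refl=-0.240000·-0.200000=0.0480; V=2.160000+-0.240000+0.048000=1.9680
k=5 load: inc=0.048000, refl=0.048000·1.000000=0.0480; V=1.920000+0.048000+0.048000=2.0160
k=6 src: inc=0.048000, refl=0.048000·-0.200000=-0.0096; V=1.968000+0.048000+-0.009600=2.0064
k=7 load: inc=-0.009600, refl=-0.009600·1.000000=-0.0096; V=2.016000+-0.009600+-0.009600=1.9968
k=8 src: inc=-0.009600, refl=-0.009600·-0.200000=0.0019; V=2.006400+-0.009600+0.001920=1.9987
k=9 load: inc=0.001920, refl=0.001920·1.000000=0.0019; V=1.996800+0.001920+0.001920=2.0006

0 0 source 1.2000
1 1 load 2.4000
2 2 source 2.1600
3 3 load 1.9200
4 4 source 1.9680
5 5 load 2.0160
6 6 source 2.0064
7 7 load 1.9968
8 8 source 1.9987
9 9 load 2.0006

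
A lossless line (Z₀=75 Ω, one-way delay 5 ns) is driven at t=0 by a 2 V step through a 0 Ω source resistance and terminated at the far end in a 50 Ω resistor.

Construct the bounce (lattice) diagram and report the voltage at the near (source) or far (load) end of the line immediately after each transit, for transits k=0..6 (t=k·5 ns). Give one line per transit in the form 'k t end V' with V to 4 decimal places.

0 0 source 2.0000
1 5 load 1.6000
2 10 source 2.0000
3 15 load 1.9200
4 20 source 2.0000
5 25 load 1.9840
6 30 source 2.0000

Γ_L=-0.200000, Γ_S=-1.000000; launch V₁=2·75/75=2.000000
k=0 src: V=2.0000
k=1 load: inc=2.000000, refl=2.000000·-0.200000=-0.4000; V=0.000000+2.000000+-0.400000=1.6000
k=2 src: inc=-0.400000, refl=-0.400000·-1.000000=0.4000; V=2.000000+-0.400000+0.400000=2.0000
k=3 load: inc=0.400000, refl=0.400000·-0.200000=-0.0800; V=1.600000+0.400000+-0.080000=1.9200
k=4 src: inc=-0.080000, refl=-0.080000·-1.000000=0.0800; V=2.000000+-0.080000+0.080000=2.0000
k=5 load: inc=0.080000, refl=0.080000·-0.200000=-0.0160; V=1.920000+0.080000+-0.016000=1.9840
k=6 src: inc=-0.016000, refl=-0.016000·-1.000000=0.0160; V=2.000000+-0.016000+0.016000=2.0000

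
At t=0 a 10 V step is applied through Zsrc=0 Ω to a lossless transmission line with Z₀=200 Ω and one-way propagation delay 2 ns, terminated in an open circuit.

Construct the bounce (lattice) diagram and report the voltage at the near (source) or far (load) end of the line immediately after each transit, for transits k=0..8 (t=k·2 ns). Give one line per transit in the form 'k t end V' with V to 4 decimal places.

0 0 source 10.0000
1 2 load 20.0000
2 4 source 10.0000
3 6 load 0.0000
4 8 source 10.0000
5 10 load 20.0000
6 12 source 10.0000
7 14 load 0.0000
8 16 source 10.0000

Γ_L=1.000000, Γ_S=-1.000000; launch V₁=10·200/200=10.000000
k=0 src: V=10.0000
k=1 load: inc=10.000000, refl=10.000000·1.000000=10.0000; V=0.000000+10.000000+10.000000=20.0000
k=2 src: inc=10.000000, refl=10.000000·-1.000000=-10.0000; V=10.000000+10.000000+-10.000000=10.0000
k=3 load: inc=-10.000000, refl=-10.000000·1.000000=-10.0000; V=20.000000+-10.000000+-10.000000=0.0000
k=4 src: inc=-10.000000, refl=-10.000000·-1.000000=10.0000; V=10.000000+-10.000000+10.000000=10.0000
k=5 load: inc=10.000000, refl=10.000000·1.000000=10.0000; V=0.000000+10.000000+10.000000=20.0000
k=6 src: inc=10.000000, refl=10.000000·-1.000000=-10.0000; V=10.000000+10.000000+-10.000000=10.0000
k=7 load: inc=-10.000000, refl=-10.000000·1.000000=-10.0000; V=20.000000+-10.000000+-10.000000=0.0000
k=8 src: inc=-10.000000, refl=-10.000000·-1.000000=10.0000; V=10.000000+-10.000000+10.000000=10.0000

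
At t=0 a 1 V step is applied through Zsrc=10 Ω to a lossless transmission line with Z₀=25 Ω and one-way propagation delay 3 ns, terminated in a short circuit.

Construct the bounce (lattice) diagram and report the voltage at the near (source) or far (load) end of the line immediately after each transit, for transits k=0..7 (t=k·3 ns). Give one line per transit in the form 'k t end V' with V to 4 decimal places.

0 0 source 0.7143
1 3 load 0.0000
2 6 source 0.3061
3 9 load 0.0000
4 12 source 0.1312
5 15 load 0.0000
6 18 source 0.0562
7 21 load 0.0000

Γ_L=-1.000000, Γ_S=-0.428571; launch V₁=1·25/35=0.714286
k=0 src: V=0.7143
k=1 load: inc=0.714286, refl=0.714286·-1.000000=-0.7143; V=0.000000+0.714286+-0.714286=0.0000
k=2 src: inc=-0.714286, refl=-0.714286·-0.428571=0.3061; V=0.714286+-0.714286+0.306122=0.3061
k=3 load: inc=0.306122, refl=0.306122·-1.000000=-0.3061; V=0.000000+0.306122+-0.306122=0.0000
k=4 src: inc=-0.306122, refl=-0.306122·-0.428571=0.1312; V=0.306122+-0.306122+0.131195=0.1312
k=5 load: inc=0.131195, refl=0.131195·-1.000000=-0.1312; V=0.000000+0.131195+-0.131195=0.0000
k=6 src: inc=-0.131195, refl=-0.131195·-0.428571=0.0562; V=0.131195+-0.131195+0.056227=0.0562
k=7 load: inc=0.056227, refl=0.056227·-1.000000=-0.0562; V=0.000000+0.056227+-0.056227=0.0000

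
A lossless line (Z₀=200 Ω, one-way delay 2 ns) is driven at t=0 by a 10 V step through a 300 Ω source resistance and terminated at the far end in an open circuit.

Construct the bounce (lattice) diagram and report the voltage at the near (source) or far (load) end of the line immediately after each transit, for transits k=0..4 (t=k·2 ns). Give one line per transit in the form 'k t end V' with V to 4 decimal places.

0 0 source 4.0000
1 2 load 8.0000
2 4 source 8.8000
3 6 load 9.6000
4 8 source 9.7600

Γ_L=1.000000, Γ_S=0.200000; launch V₁=10·200/500=4.000000
k=0 src: V=4.0000
k=1 load: inc=4.000000, refl=4.000000·1.000000=4.0000; V=0.000000+4.000000+4.000000=8.0000
k=2 src: inc=4.000000, refl=4.000000·0.200000=0.8000; V=4.000000+4.000000+0.800000=8.8000
k=3 load: inc=0.800000, refl=0.800000·1.000000=0.8000; V=8.000000+0.800000+0.800000=9.6000
k=4 src: inc=0.800000, refl=0.800000·0.200000=0.1600; V=8.800000+0.800000+0.160000=9.7600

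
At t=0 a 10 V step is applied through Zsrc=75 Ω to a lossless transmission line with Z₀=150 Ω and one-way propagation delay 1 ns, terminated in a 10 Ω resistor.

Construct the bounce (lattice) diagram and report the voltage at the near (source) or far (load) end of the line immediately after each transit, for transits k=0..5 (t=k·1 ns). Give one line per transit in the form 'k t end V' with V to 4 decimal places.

0 0 source 6.6667
1 1 load 0.8333
2 2 source 2.7778
3 3 load 1.0764
4 4 source 1.6435
5 5 load 1.1473

Γ_L=-0.875000, Γ_S=-0.333333; launch V₁=10·150/225=6.666667
k=0 src: V=6.6667
k=1 load: inc=6.666667, refl=6.666667·-0.875000=-5.8333; V=0.000000+6.666667+-5.833333=0.8333
k=2 src: inc=-5.833333, refl=-5.833333·-0.333333=1.9444; V=6.666667+-5.833333+1.944444=2.7778
k=3 load: inc=1.944444, refl=1.944444·-0.875000=-1.7014; V=0.833333+1.944444+-1.701389=1.0764
k=4 src: inc=-1.701389, refl=-1.701389·-0.333333=0.5671; V=2.777778+-1.701389+0.567130=1.6435
k=5 load: inc=0.567130, refl=0.567130·-0.875000=-0.4962; V=1.076389+0.567130+-0.496238=1.1473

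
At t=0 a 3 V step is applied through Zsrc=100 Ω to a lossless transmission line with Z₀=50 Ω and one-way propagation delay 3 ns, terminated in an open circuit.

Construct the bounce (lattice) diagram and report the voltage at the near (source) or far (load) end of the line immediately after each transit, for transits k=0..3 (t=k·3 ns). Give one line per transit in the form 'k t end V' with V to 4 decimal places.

Γ_L=1.000000, Γ_S=0.333333; launch V₁=3·50/150=1.000000
k=0 src: V=1.0000
k=1 load: inc=1.000000, refl=1.000000·1.000000=1.0000; V=0.000000+1.000000+1.000000=2.0000
k=2 src: inc=1.000000, refl=1.000000·0.333333=0.3333; V=1.000000+1.000000+0.333333=2.3333
k=3 load: inc=0.333333, refl=0.333333·1.000000=0.3333; V=2.000000+0.333333+0.333333=2.6667

0 0 source 1.0000
1 3 load 2.0000
2 6 source 2.3333
3 9 load 2.6667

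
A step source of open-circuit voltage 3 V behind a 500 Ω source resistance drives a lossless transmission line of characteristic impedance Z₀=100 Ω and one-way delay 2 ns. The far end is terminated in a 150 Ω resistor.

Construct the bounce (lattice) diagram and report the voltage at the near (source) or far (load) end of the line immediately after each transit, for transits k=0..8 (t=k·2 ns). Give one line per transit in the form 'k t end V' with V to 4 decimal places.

Γ_L=0.200000, Γ_S=0.666667; launch V₁=3·100/600=0.500000
k=0 src: V=0.5000
k=1 load: inc=0.500000, refl=0.500000·0.200000=0.1000; V=0.000000+0.500000+0.100000=0.6000
k=2 src: inc=0.100000, refl=0.100000·0.666667=0.0667; V=0.500000+0.100000+0.066667=0.6667
k=3 load: inc=0.066667, refl=0.066667·0.200000=0.0133; V=0.600000+0.066667+0.013333=0.6800
k=4 src: inc=0.013333, refl=0.013333·0.666667=0.0089; V=0.666667+0.013333+0.008889=0.6889
k=5 load: inc=0.008889, refl=0.008889·0.200000=0.0018; V=0.680000+0.008889+0.001778=0.6907
k=6 src: inc=0.001778, refl=0.001778·0.666667=0.0012; V=0.688889+0.001778+0.001185=0.6919
k=7 load: inc=0.001185, refl=0.001185·0.200000=0.0002; V=0.690667+0.001185+0.000237=0.6921
k=8 src: inc=0.000237, refl=0.000237·0.666667=0.0002; V=0.691852+0.000237+0.000158=0.6922

0 0 source 0.5000
1 2 load 0.6000
2 4 source 0.6667
3 6 load 0.6800
4 8 source 0.6889
5 10 load 0.6907
6 12 source 0.6919
7 14 load 0.6921
8 16 source 0.6922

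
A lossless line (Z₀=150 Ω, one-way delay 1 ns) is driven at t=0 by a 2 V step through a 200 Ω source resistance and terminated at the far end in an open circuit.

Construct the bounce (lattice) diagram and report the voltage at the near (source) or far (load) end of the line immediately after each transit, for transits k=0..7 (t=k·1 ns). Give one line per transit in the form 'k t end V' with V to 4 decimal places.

0 0 source 0.8571
1 1 load 1.7143
2 2 source 1.8367
3 3 load 1.9592
4 4 source 1.9767
5 5 load 1.9942
6 6 source 1.9967
7 7 load 1.9992

Γ_L=1.000000, Γ_S=0.142857; launch V₁=2·150/350=0.857143
k=0 src: V=0.8571
k=1 load: inc=0.857143, refl=0.857143·1.000000=0.8571; V=0.000000+0.857143+0.857143=1.7143
k=2 src: inc=0.857143, refl=0.857143·0.142857=0.1224; V=0.857143+0.857143+0.122449=1.8367
k=3 load: inc=0.122449, refl=0.122449·1.000000=0.1224; V=1.714286+0.122449+0.122449=1.9592
k=4 src: inc=0.122449, refl=0.122449·0.142857=0.0175; V=1.836735+0.122449+0.017493=1.9767
k=5 load: inc=0.017493, refl=0.017493·1.000000=0.0175; V=1.959184+0.017493+0.017493=1.9942
k=6 src: inc=0.017493, refl=0.017493·0.142857=0.0025; V=1.976676+0.017493+0.002499=1.9967
k=7 load: inc=0.002499, refl=0.002499·1.000000=0.0025; V=1.994169+0.002499+0.002499=1.9992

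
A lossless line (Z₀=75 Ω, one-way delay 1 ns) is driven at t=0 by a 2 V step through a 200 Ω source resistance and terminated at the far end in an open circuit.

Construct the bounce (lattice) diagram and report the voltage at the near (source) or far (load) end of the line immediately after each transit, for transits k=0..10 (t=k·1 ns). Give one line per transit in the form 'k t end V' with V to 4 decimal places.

0 0 source 0.5455
1 1 load 1.0909
2 2 source 1.3388
3 3 load 1.5868
4 4 source 1.6995
5 5 load 1.8122
6 6 source 1.8634
7 7 load 1.9146
8 8 source 1.9379
9 9 load 1.9612
10 10 source 1.9718

Γ_L=1.000000, Γ_S=0.454545; launch V₁=2·75/275=0.545455
k=0 src: V=0.5455
k=1 load: inc=0.545455, refl=0.545455·1.000000=0.5455; V=0.000000+0.545455+0.545455=1.0909
k=2 src: inc=0.545455, refl=0.545455·0.454545=0.2479; V=0.545455+0.545455+0.247934=1.3388
k=3 load: inc=0.247934, refl=0.247934·1.000000=0.2479; V=1.090909+0.247934+0.247934=1.5868
k=4 src: inc=0.247934, refl=0.247934·0.454545=0.1127; V=1.338843+0.247934+0.112697=1.6995
k=5 load: inc=0.112697, refl=0.112697·1.000000=0.1127; V=1.586777+0.112697+0.112697=1.8122
k=6 src: inc=0.112697, refl=0.112697·0.454545=0.0512; V=1.699474+0.112697+0.051226=1.8634
k=7 load: inc=0.051226, refl=0.051226·1.000000=0.0512; V=1.812171+0.051226+0.051226=1.9146
k=8 src: inc=0.051226, refl=0.051226·0.454545=0.0233; V=1.863397+0.051226+0.023285=1.9379
k=9 load: inc=0.023285, refl=0.023285·1.000000=0.0233; V=1.914623+0.023285+0.023285=1.9612
k=10 src: inc=0.023285, refl=0.023285·0.454545=0.0106; V=1.937908+0.023285+0.010584=1.9718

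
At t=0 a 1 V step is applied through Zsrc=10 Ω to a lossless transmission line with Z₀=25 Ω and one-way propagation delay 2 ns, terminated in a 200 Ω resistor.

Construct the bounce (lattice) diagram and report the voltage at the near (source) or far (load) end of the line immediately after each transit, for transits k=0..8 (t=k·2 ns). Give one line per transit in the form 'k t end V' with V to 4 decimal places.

Γ_L=0.777778, Γ_S=-0.428571; launch V₁=1·25/35=0.714286
k=0 src: V=0.7143
k=1 load: inc=0.714286, refl=0.714286·0.777778=0.5556; V=0.000000+0.714286+0.555556=1.2698
k=2 src: inc=0.555556, refl=0.555556·-0.428571=-0.2381; V=0.714286+0.555556+-0.238095=1.0317
k=3 load: inc=-0.238095, refl=-0.238095·0.777778=-0.1852; V=1.269841+-0.238095+-0.185185=0.8466
k=4 src: inc=-0.185185, refl=-0.185185·-0.428571=0.0794; V=1.031746+-0.185185+0.079365=0.9259
k=5 load: inc=0.079365, refl=0.079365·0.777778=0.0617; V=0.846561+0.079365+0.061728=0.9877
k=6 src: inc=0.061728, refl=0.061728·-0.428571=-0.0265; V=0.925926+0.061728+-0.026455=0.9612
k=7 load: inc=-0.026455, refl=-0.026455·0.777778=-0.0206; V=0.987654+-0.026455+-0.020576=0.9406
k=8 src: inc=-0.020576, refl=-0.020576·-0.428571=0.0088; V=0.961199+-0.020576+0.008818=0.9494

0 0 source 0.7143
1 2 load 1.2698
2 4 source 1.0317
3 6 load 0.8466
4 8 source 0.9259
5 10 load 0.9877
6 12 source 0.9612
7 14 load 0.9406
8 16 source 0.9494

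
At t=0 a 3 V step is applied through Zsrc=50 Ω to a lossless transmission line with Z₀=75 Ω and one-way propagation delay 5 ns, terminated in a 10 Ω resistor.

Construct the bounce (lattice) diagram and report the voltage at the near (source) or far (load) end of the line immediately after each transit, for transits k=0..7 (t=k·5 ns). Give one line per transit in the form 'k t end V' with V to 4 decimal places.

0 0 source 1.8000
1 5 load 0.4235
2 10 source 0.6988
3 15 load 0.4883
4 20 source 0.5304
5 25 load 0.4982
6 30 source 0.5047
7 35 load 0.4997

Γ_L=-0.764706, Γ_S=-0.200000; launch V₁=3·75/125=1.800000
k=0 src: V=1.8000
k=1 load: inc=1.800000, refl=1.800000·-0.764706=-1.3765; V=0.000000+1.800000+-1.376471=0.4235
k=2 src: inc=-1.376471, refl=-1.376471·-0.200000=0.2753; V=1.800000+-1.376471+0.275294=0.6988
k=3 load: inc=0.275294, refl=0.275294·-0.764706=-0.2105; V=0.423529+0.275294+-0.210519=0.4883
k=4 src: inc=-0.210519, refl=-0.210519·-0.200000=0.0421; V=0.698824+-0.210519+0.042104=0.5304
k=5 load: inc=0.042104, refl=0.042104·-0.764706=-0.0322; V=0.488304+0.042104+-0.032197=0.4982
k=6 src: inc=-0.032197, refl=-0.032197·-0.200000=0.0064; V=0.530408+-0.032197+0.006439=0.5047
k=7 load: inc=0.006439, refl=0.006439·-0.764706=-0.0049; V=0.498211+0.006439+-0.004924=0.4997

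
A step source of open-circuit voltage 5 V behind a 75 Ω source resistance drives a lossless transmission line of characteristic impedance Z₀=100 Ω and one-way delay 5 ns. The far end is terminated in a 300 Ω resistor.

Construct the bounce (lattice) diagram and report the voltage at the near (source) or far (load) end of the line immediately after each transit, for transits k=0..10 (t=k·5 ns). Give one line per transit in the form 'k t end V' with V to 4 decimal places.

Γ_L=0.500000, Γ_S=-0.142857; launch V₁=5·100/175=2.857143
k=0 src: V=2.8571
k=1 load: inc=2.857143, refl=2.857143·0.500000=1.4286; V=0.000000+2.857143+1.428571=4.2857
k=2 src: inc=1.428571, refl=1.428571·-0.142857=-0.2041; V=2.857143+1.428571+-0.204082=4.0816
k=3 load: inc=-0.204082, refl=-0.204082·0.500000=-0.1020; V=4.285714+-0.204082+-0.102041=3.9796
k=4 src: inc=-0.102041, refl=-0.102041·-0.142857=0.0146; V=4.081633+-0.102041+0.014577=3.9942
k=5 load: inc=0.014577, refl=0.014577·0.500000=0.0073; V=3.979592+0.014577+0.007289=4.0015
k=6 src: inc=0.007289, refl=0.007289·-0.142857=-0.0010; V=3.994169+0.007289+-0.001041=4.0004
k=7 load: inc=-0.001041, refl=-0.001041·0.500000=-0.0005; V=4.001458+-0.001041+-0.000521=3.9999
k=8 src: inc=-0.000521, refl=-0.000521·-0.142857=0.0001; V=4.000416+-0.000521+0.000074=4.0000
k=9 load: inc=0.000074, refl=0.000074·0.500000=0.0000; V=3.999896+0.000074+0.000037=4.0000
k=10 src: inc=0.000037, refl=0.000037·-0.142857=-0.0000; V=3.999970+0.000037+-0.000005=4.0000

0 0 source 2.8571
1 5 load 4.2857
2 10 source 4.0816
3 15 load 3.9796
4 20 source 3.9942
5 25 load 4.0015
6 30 source 4.0004
7 35 load 3.9999
8 40 source 4.0000
9 45 load 4.0000
10 50 source 4.0000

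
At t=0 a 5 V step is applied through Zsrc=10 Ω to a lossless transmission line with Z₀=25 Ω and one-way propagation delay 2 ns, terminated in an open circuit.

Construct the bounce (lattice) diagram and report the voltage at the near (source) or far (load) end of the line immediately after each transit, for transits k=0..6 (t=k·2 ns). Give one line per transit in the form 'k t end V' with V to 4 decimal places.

Γ_L=1.000000, Γ_S=-0.428571; launch V₁=5·25/35=3.571429
k=0 src: V=3.5714
k=1 load: inc=3.571429, refl=3.571429·1.000000=3.5714; V=0.000000+3.571429+3.571429=7.1429
k=2 src: inc=3.571429, refl=3.571429·-0.428571=-1.5306; V=3.571429+3.571429+-1.530612=5.6122
k=3 load: inc=-1.530612, refl=-1.530612·1.000000=-1.5306; V=7.142857+-1.530612+-1.530612=4.0816
k=4 src: inc=-1.530612, refl=-1.530612·-0.428571=0.6560; V=5.612245+-1.530612+0.655977=4.7376
k=5 load: inc=0.655977, refl=0.655977·1.000000=0.6560; V=4.081633+0.655977+0.655977=5.3936
k=6 src: inc=0.655977, refl=0.655977·-0.428571=-0.2811; V=4.737609+0.655977+-0.281133=5.1125

0 0 source 3.5714
1 2 load 7.1429
2 4 source 5.6122
3 6 load 4.0816
4 8 source 4.7376
5 10 load 5.3936
6 12 source 5.1125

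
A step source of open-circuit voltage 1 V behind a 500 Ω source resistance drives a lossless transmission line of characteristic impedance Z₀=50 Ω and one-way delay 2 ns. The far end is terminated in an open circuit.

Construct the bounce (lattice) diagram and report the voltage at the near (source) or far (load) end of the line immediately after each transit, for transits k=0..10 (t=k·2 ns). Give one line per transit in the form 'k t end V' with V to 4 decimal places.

Γ_L=1.000000, Γ_S=0.818182; launch V₁=1·50/550=0.090909
k=0 src: V=0.0909
k=1 load: inc=0.090909, refl=0.090909·1.000000=0.0909; V=0.000000+0.090909+0.090909=0.1818
k=2 src: inc=0.090909, refl=0.090909·0.818182=0.0744; V=0.090909+0.090909+0.074380=0.2562
k=3 load: inc=0.074380, refl=0.074380·1.000000=0.0744; V=0.181818+0.074380+0.074380=0.3306
k=4 src: inc=0.074380, refl=0.074380·0.818182=0.0609; V=0.256198+0.074380+0.060856=0.3914
k=5 load: inc=0.060856, refl=0.060856·1.000000=0.0609; V=0.330579+0.060856+0.060856=0.4523
k=6 src: inc=0.060856, refl=0.060856·0.818182=0.0498; V=0.391435+0.060856+0.049792=0.5021
k=7 load: inc=0.049792, refl=0.049792·1.000000=0.0498; V=0.452292+0.049792+0.049792=0.5519
k=8 src: inc=0.049792, refl=0.049792·0.818182=0.0407; V=0.502083+0.049792+0.040739=0.5926
k=9 load: inc=0.040739, refl=0.040739·1.000000=0.0407; V=0.551875+0.040739+0.040739=0.6334
k=10 src: inc=0.040739, refl=0.040739·0.818182=0.0333; V=0.592614+0.040739+0.033332=0.6667

0 0 source 0.0909
1 2 load 0.1818
2 4 source 0.2562
3 6 load 0.3306
4 8 source 0.3914
5 10 load 0.4523
6 12 source 0.5021
7 14 load 0.5519
8 16 source 0.5926
9 18 load 0.6334
10 20 source 0.6667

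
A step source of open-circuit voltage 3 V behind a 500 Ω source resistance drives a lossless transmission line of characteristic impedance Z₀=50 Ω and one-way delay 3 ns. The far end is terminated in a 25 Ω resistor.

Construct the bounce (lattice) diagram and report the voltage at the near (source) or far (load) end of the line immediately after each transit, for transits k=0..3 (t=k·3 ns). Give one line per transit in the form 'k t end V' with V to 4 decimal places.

Γ_L=-0.333333, Γ_S=0.818182; launch V₁=3·50/550=0.272727
k=0 src: V=0.2727
k=1 load: inc=0.272727, refl=0.272727·-0.333333=-0.0909; V=0.000000+0.272727+-0.090909=0.1818
k=2 src: inc=-0.090909, refl=-0.090909·0.818182=-0.0744; V=0.272727+-0.090909+-0.074380=0.1074
k=3 load: inc=-0.074380, refl=-0.074380·-0.333333=0.0248; V=0.181818+-0.074380+0.024793=0.1322

0 0 source 0.2727
1 3 load 0.1818
2 6 source 0.1074
3 9 load 0.1322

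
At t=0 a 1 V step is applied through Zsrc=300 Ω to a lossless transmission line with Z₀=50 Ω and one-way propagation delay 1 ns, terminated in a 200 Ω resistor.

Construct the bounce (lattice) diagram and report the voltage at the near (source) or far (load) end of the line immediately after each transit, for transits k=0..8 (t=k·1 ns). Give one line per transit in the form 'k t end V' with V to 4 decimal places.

Γ_L=0.600000, Γ_S=0.714286; launch V₁=1·50/350=0.142857
k=0 src: V=0.1429
k=1 load: inc=0.142857, refl=0.142857·0.600000=0.0857; V=0.000000+0.142857+0.085714=0.2286
k=2 src: inc=0.085714, refl=0.085714·0.714286=0.0612; V=0.142857+0.085714+0.061224=0.2898
k=3 load: inc=0.061224, refl=0.061224·0.600000=0.0367; V=0.228571+0.061224+0.036735=0.3265
k=4 src: inc=0.036735, refl=0.036735·0.714286=0.0262; V=0.289796+0.036735+0.026239=0.3528
k=5 load: inc=0.026239, refl=0.026239·0.600000=0.0157; V=0.326531+0.026239+0.015743=0.3685
k=6 src: inc=0.015743, refl=0.015743·0.714286=0.0112; V=0.352770+0.015743+0.011245=0.3798
k=7 load: inc=0.011245, refl=0.011245·0.600000=0.0067; V=0.368513+0.011245+0.006747=0.3865
k=8 src: inc=0.006747, refl=0.006747·0.714286=0.0048; V=0.379758+0.006747+0.004819=0.3913

0 0 source 0.1429
1 1 load 0.2286
2 2 source 0.2898
3 3 load 0.3265
4 4 source 0.3528
5 5 load 0.3685
6 6 source 0.3798
7 7 load 0.3865
8 8 source 0.3913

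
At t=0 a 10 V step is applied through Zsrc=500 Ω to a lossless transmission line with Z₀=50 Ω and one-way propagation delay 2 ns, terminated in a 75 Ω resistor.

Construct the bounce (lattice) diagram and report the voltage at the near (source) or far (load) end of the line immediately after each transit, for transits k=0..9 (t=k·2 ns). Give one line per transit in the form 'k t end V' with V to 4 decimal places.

Γ_L=0.200000, Γ_S=0.818182; launch V₁=10·50/550=0.909091
k=0 src: V=0.9091
k=1 load: inc=0.909091, refl=0.909091·0.200000=0.1818; V=0.000000+0.909091+0.181818=1.0909
k=2 src: inc=0.181818, refl=0.181818·0.818182=0.1488; V=0.909091+0.181818+0.148760=1.2397
k=3 load: inc=0.148760, refl=0.148760·0.200000=0.0298; V=1.090909+0.148760+0.029752=1.2694
k=4 src: inc=0.029752, refl=0.029752·0.818182=0.0243; V=1.239669+0.029752+0.024343=1.2938
k=5 load: inc=0.024343, refl=0.024343·0.200000=0.0049; V=1.269421+0.024343+0.004869=1.2986
k=6 src: inc=0.004869, refl=0.004869·0.818182=0.0040; V=1.293764+0.004869+0.003983=1.3026
k=7 load: inc=0.003983, refl=0.003983·0.200000=0.0008; V=1.298633+0.003983+0.000797=1.3034
k=8 src: inc=0.000797, refl=0.000797·0.818182=0.0007; V=1.302616+0.000797+0.000652=1.3041
k=9 load: inc=0.000652, refl=0.000652·0.200000=0.0001; V=1.303413+0.000652+0.000130=1.3042

0 0 source 0.9091
1 2 load 1.0909
2 4 source 1.2397
3 6 load 1.2694
4 8 source 1.2938
5 10 load 1.2986
6 12 source 1.3026
7 14 load 1.3034
8 16 source 1.3041
9 18 load 1.3042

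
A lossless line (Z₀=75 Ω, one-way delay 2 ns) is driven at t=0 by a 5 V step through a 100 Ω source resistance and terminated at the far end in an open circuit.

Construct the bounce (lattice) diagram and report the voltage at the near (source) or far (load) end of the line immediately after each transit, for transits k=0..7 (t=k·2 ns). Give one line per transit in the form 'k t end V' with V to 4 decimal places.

0 0 source 2.1429
1 2 load 4.2857
2 4 source 4.5918
3 6 load 4.8980
4 8 source 4.9417
5 10 load 4.9854
6 12 source 4.9917
7 14 load 4.9979

Γ_L=1.000000, Γ_S=0.142857; launch V₁=5·75/175=2.142857
k=0 src: V=2.1429
k=1 load: inc=2.142857, refl=2.142857·1.000000=2.1429; V=0.000000+2.142857+2.142857=4.2857
k=2 src: inc=2.142857, refl=2.142857·0.142857=0.3061; V=2.142857+2.142857+0.306122=4.5918
k=3 load: inc=0.306122, refl=0.306122·1.000000=0.3061; V=4.285714+0.306122+0.306122=4.8980
k=4 src: inc=0.306122, refl=0.306122·0.142857=0.0437; V=4.591837+0.306122+0.043732=4.9417
k=5 load: inc=0.043732, refl=0.043732·1.000000=0.0437; V=4.897959+0.043732+0.043732=4.9854
k=6 src: inc=0.043732, refl=0.043732·0.142857=0.0062; V=4.941691+0.043732+0.006247=4.9917
k=7 load: inc=0.006247, refl=0.006247·1.000000=0.0062; V=4.985423+0.006247+0.006247=4.9979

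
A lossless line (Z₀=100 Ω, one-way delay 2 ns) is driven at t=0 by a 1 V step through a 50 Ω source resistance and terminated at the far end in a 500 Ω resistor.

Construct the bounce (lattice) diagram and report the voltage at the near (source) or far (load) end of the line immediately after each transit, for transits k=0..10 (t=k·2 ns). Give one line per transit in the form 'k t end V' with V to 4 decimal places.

0 0 source 0.6667
1 2 load 1.1111
2 4 source 0.9630
3 6 load 0.8642
4 8 source 0.8971
5 10 load 0.9191
6 12 source 0.9118
7 14 load 0.9069
8 16 source 0.9085
9 18 load 0.9096
10 20 source 0.9092

Γ_L=0.666667, Γ_S=-0.333333; launch V₁=1·100/150=0.666667
k=0 src: V=0.6667
k=1 load: inc=0.666667, refl=0.666667·0.666667=0.4444; V=0.000000+0.666667+0.444444=1.1111
k=2 src: inc=0.444444, refl=0.444444·-0.333333=-0.1481; V=0.666667+0.444444+-0.148148=0.9630
k=3 load: inc=-0.148148, refl=-0.148148·0.666667=-0.0988; V=1.111111+-0.148148+-0.098765=0.8642
k=4 src: inc=-0.098765, refl=-0.098765·-0.333333=0.0329; V=0.962963+-0.098765+0.032922=0.8971
k=5 load: inc=0.032922, refl=0.032922·0.666667=0.0219; V=0.864198+0.032922+0.021948=0.9191
k=6 src: inc=0.021948, refl=0.021948·-0.333333=-0.0073; V=0.897119+0.021948+-0.007316=0.9118
k=7 load: inc=-0.007316, refl=-0.007316·0.666667=-0.0049; V=0.919067+-0.007316+-0.004877=0.9069
k=8 src: inc=-0.004877, refl=-0.004877·-0.333333=0.0016; V=0.911751+-0.004877+0.001626=0.9085
k=9 load: inc=0.001626, refl=0.001626·0.666667=0.0011; V=0.906874+0.001626+0.001084=0.9096
k=10 src: inc=0.001084, refl=0.001084·-0.333333=-0.0004; V=0.908500+0.001084+-0.000361=0.9092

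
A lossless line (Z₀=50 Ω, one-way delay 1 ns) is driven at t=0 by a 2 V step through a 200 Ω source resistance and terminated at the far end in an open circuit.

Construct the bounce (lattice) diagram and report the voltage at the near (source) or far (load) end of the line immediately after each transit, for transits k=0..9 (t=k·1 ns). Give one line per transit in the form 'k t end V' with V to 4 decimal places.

0 0 source 0.4000
1 1 load 0.8000
2 2 source 1.0400
3 3 load 1.2800
4 4 source 1.4240
5 5 load 1.5680
6 6 source 1.6544
7 7 load 1.7408
8 8 source 1.7926
9 9 load 1.8445

Γ_L=1.000000, Γ_S=0.600000; launch V₁=2·50/250=0.400000
k=0 src: V=0.4000
k=1 load: inc=0.400000, refl=0.400000·1.000000=0.4000; V=0.000000+0.400000+0.400000=0.8000
k=2 src: inc=0.400000, refl=0.400000·0.600000=0.2400; V=0.400000+0.400000+0.240000=1.0400
k=3 load: inc=0.240000, refl=0.240000·1.000000=0.2400; V=0.800000+0.240000+0.240000=1.2800
k=4 src: inc=0.240000, refl=0.240000·0.600000=0.1440; V=1.040000+0.240000+0.144000=1.4240
k=5 load: inc=0.144000, refl=0.144000·1.000000=0.1440; V=1.280000+0.144000+0.144000=1.5680
k=6 src: inc=0.144000, refl=0.144000·0.600000=0.0864; V=1.424000+0.144000+0.086400=1.6544
k=7 load: inc=0.086400, refl=0.086400·1.000000=0.0864; V=1.568000+0.086400+0.086400=1.7408
k=8 src: inc=0.086400, refl=0.086400·0.600000=0.0518; V=1.654400+0.086400+0.051840=1.7926
k=9 load: inc=0.051840, refl=0.051840·1.000000=0.0518; V=1.740800+0.051840+0.051840=1.8445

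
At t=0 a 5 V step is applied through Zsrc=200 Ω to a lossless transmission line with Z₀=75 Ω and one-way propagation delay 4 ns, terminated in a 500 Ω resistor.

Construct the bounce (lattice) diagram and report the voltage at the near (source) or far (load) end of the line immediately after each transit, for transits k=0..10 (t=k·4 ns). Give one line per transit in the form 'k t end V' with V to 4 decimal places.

0 0 source 1.3636
1 4 load 2.3715
2 8 source 2.8297
3 12 load 3.1683
4 16 source 3.3222
5 20 load 3.4360
6 24 source 3.4877
7 28 load 3.5259
8 32 source 3.5433
9 36 load 3.5561
10 40 source 3.5620

Γ_L=0.739130, Γ_S=0.454545; launch V₁=5·75/275=1.363636
k=0 src: V=1.3636
k=1 load: inc=1.363636, refl=1.363636·0.739130=1.0079; V=0.000000+1.363636+1.007905=2.3715
k=2 src: inc=1.007905, refl=1.007905·0.454545=0.4581; V=1.363636+1.007905+0.458139=2.8297
k=3 load: inc=0.458139, refl=0.458139·0.739130=0.3386; V=2.371542+0.458139+0.338624=3.1683
k=4 src: inc=0.338624, refl=0.338624·0.454545=0.1539; V=2.829680+0.338624+0.153920=3.3222
k=5 load: inc=0.153920, refl=0.153920·0.739130=0.1138; V=3.168304+0.153920+0.113767=3.4360
k=6 src: inc=0.113767, refl=0.113767·0.454545=0.0517; V=3.322225+0.113767+0.051712=3.4877
k=7 load: inc=0.051712, refl=0.051712·0.739130=0.0382; V=3.435992+0.051712+0.038222=3.5259
k=8 src: inc=0.038222, refl=0.038222·0.454545=0.0174; V=3.487704+0.038222+0.017374=3.5433
k=9 load: inc=0.017374, refl=0.017374·0.739130=0.0128; V=3.525926+0.017374+0.012841=3.5561
k=10 src: inc=0.012841, refl=0.012841·0.454545=0.0058; V=3.543300+0.012841+0.005837=3.5620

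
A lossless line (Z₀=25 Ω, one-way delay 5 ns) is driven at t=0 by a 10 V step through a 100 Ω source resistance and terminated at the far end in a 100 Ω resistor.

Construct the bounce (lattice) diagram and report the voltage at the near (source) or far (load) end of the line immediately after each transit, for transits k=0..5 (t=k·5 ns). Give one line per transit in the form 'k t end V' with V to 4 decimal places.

0 0 source 2.0000
1 5 load 3.2000
2 10 source 3.9200
3 15 load 4.3520
4 20 source 4.6112
5 25 load 4.7667

Γ_L=0.600000, Γ_S=0.600000; launch V₁=10·25/125=2.000000
k=0 src: V=2.0000
k=1 load: inc=2.000000, refl=2.000000·0.600000=1.2000; V=0.000000+2.000000+1.200000=3.2000
k=2 src: inc=1.200000, refl=1.200000·0.600000=0.7200; V=2.000000+1.200000+0.720000=3.9200
k=3 load: inc=0.720000, refl=0.720000·0.600000=0.4320; V=3.200000+0.720000+0.432000=4.3520
k=4 src: inc=0.432000, refl=0.432000·0.600000=0.2592; V=3.920000+0.432000+0.259200=4.6112
k=5 load: inc=0.259200, refl=0.259200·0.600000=0.1555; V=4.352000+0.259200+0.155520=4.7667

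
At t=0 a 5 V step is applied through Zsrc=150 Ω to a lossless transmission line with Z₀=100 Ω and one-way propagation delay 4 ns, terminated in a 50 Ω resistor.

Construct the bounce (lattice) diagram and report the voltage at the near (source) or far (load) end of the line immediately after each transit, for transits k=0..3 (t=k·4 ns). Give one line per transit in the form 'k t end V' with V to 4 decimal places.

0 0 source 2.0000
1 4 load 1.3333
2 8 source 1.2000
3 12 load 1.2444

Γ_L=-0.333333, Γ_S=0.200000; launch V₁=5·100/250=2.000000
k=0 src: V=2.0000
k=1 load: inc=2.000000, refl=2.000000·-0.333333=-0.6667; V=0.000000+2.000000+-0.666667=1.3333
k=2 src: inc=-0.666667, refl=-0.666667·0.200000=-0.1333; V=2.000000+-0.666667+-0.133333=1.2000
k=3 load: inc=-0.133333, refl=-0.133333·-0.333333=0.0444; V=1.333333+-0.133333+0.044444=1.2444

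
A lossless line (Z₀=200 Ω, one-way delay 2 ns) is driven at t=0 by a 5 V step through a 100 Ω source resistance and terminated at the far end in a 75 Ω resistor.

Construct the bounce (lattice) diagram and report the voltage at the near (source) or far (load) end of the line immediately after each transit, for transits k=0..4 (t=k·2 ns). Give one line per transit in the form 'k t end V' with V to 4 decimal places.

0 0 source 3.3333
1 2 load 1.8182
2 4 source 2.3232
3 6 load 2.0937
4 8 source 2.1702

Γ_L=-0.454545, Γ_S=-0.333333; launch V₁=5·200/300=3.333333
k=0 src: V=3.3333
k=1 load: inc=3.333333, refl=3.333333·-0.454545=-1.5152; V=0.000000+3.333333+-1.515152=1.8182
k=2 src: inc=-1.515152, refl=-1.515152·-0.333333=0.5051; V=3.333333+-1.515152+0.505051=2.3232
k=3 load: inc=0.505051, refl=0.505051·-0.454545=-0.2296; V=1.818182+0.505051+-0.229568=2.0937
k=4 src: inc=-0.229568, refl=-0.229568·-0.333333=0.0765; V=2.323232+-0.229568+0.076523=2.1702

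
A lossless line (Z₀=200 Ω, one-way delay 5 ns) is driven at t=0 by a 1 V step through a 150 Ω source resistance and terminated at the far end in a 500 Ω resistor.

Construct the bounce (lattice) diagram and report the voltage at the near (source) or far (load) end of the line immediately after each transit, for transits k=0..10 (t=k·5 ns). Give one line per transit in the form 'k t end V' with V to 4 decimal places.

Γ_L=0.428571, Γ_S=-0.142857; launch V₁=1·200/350=0.571429
k=0 src: V=0.5714
k=1 load: inc=0.571429, refl=0.571429·0.428571=0.2449; V=0.000000+0.571429+0.244898=0.8163
k=2 src: inc=0.244898, refl=0.244898·-0.142857=-0.0350; V=0.571429+0.244898+-0.034985=0.7813
k=3 load: inc=-0.034985, refl=-0.034985·0.428571=-0.0150; V=0.816327+-0.034985+-0.014994=0.7663
k=4 src: inc=-0.014994, refl=-0.014994·-0.142857=0.0021; V=0.781341+-0.014994+0.002142=0.7685
k=5 load: inc=0.002142, refl=0.002142·0.428571=0.0009; V=0.766347+0.002142+0.000918=0.7694
k=6 src: inc=0.000918, refl=0.000918·-0.142857=-0.0001; V=0.768489+0.000918+-0.000131=0.7693
k=7 load: inc=-0.000131, refl=-0.000131·0.428571=-0.0001; V=0.769407+-0.000131+-0.000056=0.7692
k=8 src: inc=-0.000056, refl=-0.000056·-0.142857=0.0000; V=0.769276+-0.000056+0.000008=0.7692
k=9 load: inc=0.000008, refl=0.000008·0.428571=0.0000; V=0.769220+0.000008+0.000003=0.7692
k=10 src: inc=0.000003, refl=0.000003·-0.142857=-0.0000; V=0.769228+0.000003+-0.000000=0.7692

0 0 source 0.5714
1 5 load 0.8163
2 10 source 0.7813
3 15 load 0.7663
4 20 source 0.7685
5 25 load 0.7694
6 30 source 0.7693
7 35 load 0.7692
8 40 source 0.7692
9 45 load 0.7692
10 50 source 0.7692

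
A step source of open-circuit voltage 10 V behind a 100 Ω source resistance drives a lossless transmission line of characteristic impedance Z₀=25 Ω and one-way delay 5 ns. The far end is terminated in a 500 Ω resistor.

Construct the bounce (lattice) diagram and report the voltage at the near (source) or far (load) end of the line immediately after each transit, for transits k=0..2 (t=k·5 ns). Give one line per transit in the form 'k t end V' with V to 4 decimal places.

0 0 source 2.0000
1 5 load 3.8095
2 10 source 4.8952

Γ_L=0.904762, Γ_S=0.600000; launch V₁=10·25/125=2.000000
k=0 src: V=2.0000
k=1 load: inc=2.000000, refl=2.000000·0.904762=1.8095; V=0.000000+2.000000+1.809524=3.8095
k=2 src: inc=1.809524, refl=1.809524·0.600000=1.0857; V=2.000000+1.809524+1.085714=4.8952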